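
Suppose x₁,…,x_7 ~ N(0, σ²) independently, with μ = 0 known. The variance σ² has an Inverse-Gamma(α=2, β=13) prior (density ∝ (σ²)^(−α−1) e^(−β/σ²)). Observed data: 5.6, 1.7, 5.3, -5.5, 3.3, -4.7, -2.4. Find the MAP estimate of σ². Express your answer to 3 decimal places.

Sum of squared deviations about the known mean: SS = (5.6−0)² + (1.7−0)² + (5.3−0)² + (-5.5−0)² + (3.3−0)² + (-4.7−0)² + (-2.4−0)² = 131.33.
The Normal likelihood contributes (σ²)^(−n/2) exp(−SS/(2σ²)), so the posterior is Inverse-Gamma(α + n/2, β + SS/2) = Inverse-Gamma(5.5, 78.665).
The mode of Inverse-Gamma(a, b) is b/(a+1) = 78.665/6.5 ≈ 12.102.

σ̂²_MAP = 12.102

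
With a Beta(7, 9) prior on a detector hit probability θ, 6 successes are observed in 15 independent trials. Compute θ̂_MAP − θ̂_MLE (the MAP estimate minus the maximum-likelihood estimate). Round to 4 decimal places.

Posterior is Beta(13, 18); MAP = (13−1)/(31−2) = 12/29 ≈ 0.41379.
MLE ignores the prior: θ̂_MLE = k/n = 6/15 ≈ 0.40000.
Difference = 12/29 − 6/15 = 2/145 ≈ 0.0138.

MAP − MLE = 0.0138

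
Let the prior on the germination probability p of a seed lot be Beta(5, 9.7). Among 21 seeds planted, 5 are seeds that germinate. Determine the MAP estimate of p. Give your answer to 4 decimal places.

p̂_MAP = 0.2671

Prior: Beta(5, 9.7).
Data: 5 successes in 21 trials. The binomial likelihood contributes p^5(1−p)^16, so the posterior is Beta(5+5, 9.7+16) = Beta(10, 25.7).
For Beta(a, b) with a, b > 1 the mode is (a−1)/(a+b−2) = 9/33.7 ≈ 0.2671.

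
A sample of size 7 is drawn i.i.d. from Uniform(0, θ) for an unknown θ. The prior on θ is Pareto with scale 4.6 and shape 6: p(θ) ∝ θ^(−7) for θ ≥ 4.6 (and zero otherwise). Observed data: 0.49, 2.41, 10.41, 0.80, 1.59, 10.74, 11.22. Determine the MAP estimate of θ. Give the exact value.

The Uniform(0, θ) likelihood is θ^(−n) for θ ≥ max(xᵢ), zero otherwise. Here max(xᵢ) = 11.22.
Posterior ∝ θ^(−7) · θ^(−7) = θ^(−14) on θ ≥ max(4.6, 11.22) = 11.22.
This density is strictly decreasing in θ, so the posterior mode lies at the lower boundary of the support.

θ̂_MAP = 11.22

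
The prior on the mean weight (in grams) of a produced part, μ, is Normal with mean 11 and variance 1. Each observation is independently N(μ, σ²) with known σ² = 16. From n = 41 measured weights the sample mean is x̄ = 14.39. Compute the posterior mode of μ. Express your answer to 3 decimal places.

n = 41, x̄ = 14.39.
For a Normal prior and Normal likelihood with known variance, the posterior is Normal; its mode equals its mean, the precision-weighted average.
Prior precision 1/σ₀² = 1/1 = 1; data precision n/σ² = 41/16 = 2.5625.
μ̂ = (1·11 + 2.5625·14.39) / (1 + 2.5625) = 47.874375/3.5625 = 25533/1900 ≈ 13.438.

μ̂_MAP = 13.438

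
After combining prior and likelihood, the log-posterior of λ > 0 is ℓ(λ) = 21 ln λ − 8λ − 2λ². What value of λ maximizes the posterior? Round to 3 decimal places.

λ̂_MAP = 1.500

ℓ'(λ) = 21/λ − 8 − 4λ. Setting this to zero and multiplying by λ: 4λ² + 8λ − 21 = 0.
λ = (−8 + √(8² + 4·4·21)) / (2·4) = (−8 + √400) / 8 = (−8 + 20)/8 = 3/2.
ℓ''(λ) = −21/λ² − 4 < 0, confirming a maximum.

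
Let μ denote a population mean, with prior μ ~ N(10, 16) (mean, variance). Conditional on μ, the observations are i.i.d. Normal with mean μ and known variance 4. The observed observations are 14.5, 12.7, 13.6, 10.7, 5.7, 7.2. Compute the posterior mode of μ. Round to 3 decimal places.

n = 6; x̄ = (14.5 + 12.7 + 13.6 + 10.7 + 5.7 + 7.2)/6 = 64.4/6 = 161/15 ≈ 10.7333.
For a Normal prior and Normal likelihood with known variance, the posterior is Normal; its mode equals its mean, the precision-weighted average.
Prior precision 1/σ₀² = 1/16 = 0.0625; data precision n/σ² = 6/4 = 1.5.
μ̂ = (0.0625·10 + 1.5·(161/15)) / (0.0625 + 1.5) = 16.725/1.5625 = 10.704.

μ̂_MAP = 10.704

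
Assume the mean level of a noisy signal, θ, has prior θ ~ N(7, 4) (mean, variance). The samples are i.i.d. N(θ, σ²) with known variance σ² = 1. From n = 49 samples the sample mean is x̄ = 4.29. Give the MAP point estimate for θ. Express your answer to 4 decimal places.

n = 49, x̄ = 4.29.
For a Normal prior and Normal likelihood with known variance, the posterior is Normal; its mode equals its mean, the precision-weighted average.
Prior precision 1/σ₀² = 1/4 = 0.25; data precision n/σ² = 49/1 = 49.
θ̂ = (0.25·7 + 49·4.29) / (0.25 + 49) = 211.96/49.25 = 21196/4925 ≈ 4.3038.

θ̂_MAP = 4.3038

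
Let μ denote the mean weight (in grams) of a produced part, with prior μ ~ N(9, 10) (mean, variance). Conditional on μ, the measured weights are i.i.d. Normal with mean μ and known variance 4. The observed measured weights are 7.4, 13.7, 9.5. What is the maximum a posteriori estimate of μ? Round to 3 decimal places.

n = 3; x̄ = (7.4 + 13.7 + 9.5)/3 = 30.6/3 = 10.2.
For a Normal prior and Normal likelihood with known variance, the posterior is Normal; its mode equals its mean, the precision-weighted average.
Prior precision 1/σ₀² = 1/10 = 0.1; data precision n/σ² = 3/4 = 0.75.
μ̂ = (0.1·9 + 0.75·10.2) / (0.1 + 0.75) = 8.55/0.85 = 171/17 ≈ 10.059.

μ̂_MAP = 10.059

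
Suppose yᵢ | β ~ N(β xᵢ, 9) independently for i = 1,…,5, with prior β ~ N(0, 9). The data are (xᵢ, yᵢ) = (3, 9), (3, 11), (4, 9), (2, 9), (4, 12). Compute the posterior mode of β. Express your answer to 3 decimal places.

β̂_MAP = 2.945

log p(β | y) = −Σ(yᵢ − βxᵢ)²/(2·9) − β²/(2·9) + const.
Setting the derivative to zero: Σxᵢ(yᵢ − βxᵢ)/9 − β/9 = 0, so β = Σxᵢyᵢ / (Σxᵢ² + σ²/τ²).
Σxᵢyᵢ = 3·9 + 3·11 + 4·9 + 2·9 + 4·12 = 162; Σxᵢ² = 54; σ²/τ² = 1.
β̂_MAP = 162 / (54 + 1) = 162/55 ≈ 2.945.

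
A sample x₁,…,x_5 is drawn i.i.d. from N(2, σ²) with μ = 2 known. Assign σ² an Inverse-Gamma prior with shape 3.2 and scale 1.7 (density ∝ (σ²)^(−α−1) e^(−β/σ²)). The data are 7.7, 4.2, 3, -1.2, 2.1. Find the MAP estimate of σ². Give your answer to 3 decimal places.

σ̂²_MAP = 3.879

Sum of squared deviations about the known mean: SS = (7.7−2)² + (4.2−2)² + (3−2)² + (-1.2−2)² + (2.1−2)² = 48.58.
The Normal likelihood contributes (σ²)^(−n/2) exp(−SS/(2σ²)), so the posterior is Inverse-Gamma(α + n/2, β + SS/2) = Inverse-Gamma(5.7, 25.99).
The mode of Inverse-Gamma(a, b) is b/(a+1) = 25.99/6.7 ≈ 3.879.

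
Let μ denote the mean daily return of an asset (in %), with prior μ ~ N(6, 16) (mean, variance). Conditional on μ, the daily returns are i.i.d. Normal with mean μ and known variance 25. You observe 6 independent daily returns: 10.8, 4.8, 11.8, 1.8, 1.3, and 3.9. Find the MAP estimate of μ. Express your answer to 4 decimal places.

n = 6; x̄ = (10.8 + 4.8 + 11.8 + 1.8 + 1.3 + 3.9)/6 = 34.4/6 = 86/15 ≈ 5.7333.
For a Normal prior and Normal likelihood with known variance, the posterior is Normal; its mode equals its mean, the precision-weighted average.
Prior precision 1/σ₀² = 1/16 = 0.0625; data precision n/σ² = 6/25 = 0.24.
μ̂ = (0.0625·6 + 0.24·(86/15)) / (0.0625 + 0.24) = 1.751/0.3025 = 3502/605 ≈ 5.7884.

μ̂_MAP = 5.7884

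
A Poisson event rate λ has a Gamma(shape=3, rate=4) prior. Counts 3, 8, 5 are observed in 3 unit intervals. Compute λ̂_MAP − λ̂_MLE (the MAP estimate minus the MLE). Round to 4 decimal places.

Σxᵢ = 16. Posterior is Gamma(19, 7); MAP = (19−1)/7 = 18/7 ≈ 2.57143.
MLE = x̄ = 16/3 ≈ 5.33333.
Difference = 18/7 − 16/3 = -58/21 ≈ -2.7619.

MAP − MLE = -2.7619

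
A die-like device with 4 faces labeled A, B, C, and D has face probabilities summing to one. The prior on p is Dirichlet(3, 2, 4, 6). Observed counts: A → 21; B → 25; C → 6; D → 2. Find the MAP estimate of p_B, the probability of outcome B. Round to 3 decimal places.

The posterior is Dirichlet(αᵢ + nᵢ) = Dirichlet(24, 27, 10, 8).
For a Dirichlet(a₁,…,a_K) with all aᵢ > 1, the mode has j-th component (aⱼ − 1)/(Σaᵢ − K).
Here Σaᵢ = 69 and K = 4, so p_B = (27 − 1)/(69 − 4) = 26/65 ≈ 0.400.

MAP estimate of p_B = 0.400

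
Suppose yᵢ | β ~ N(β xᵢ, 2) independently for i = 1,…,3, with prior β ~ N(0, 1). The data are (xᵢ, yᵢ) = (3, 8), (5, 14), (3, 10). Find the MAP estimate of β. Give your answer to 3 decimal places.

log p(β | y) = −Σ(yᵢ − βxᵢ)²/(2·2) − β²/(2·1) + const.
Setting the derivative to zero: Σxᵢ(yᵢ − βxᵢ)/2 − β/1 = 0, so β = Σxᵢyᵢ / (Σxᵢ² + σ²/τ²).
Σxᵢyᵢ = 3·8 + 5·14 + 3·10 = 124; Σxᵢ² = 43; σ²/τ² = 2.
β̂_MAP = 124 / (43 + 2) = 124/45 ≈ 2.756.

β̂_MAP = 2.756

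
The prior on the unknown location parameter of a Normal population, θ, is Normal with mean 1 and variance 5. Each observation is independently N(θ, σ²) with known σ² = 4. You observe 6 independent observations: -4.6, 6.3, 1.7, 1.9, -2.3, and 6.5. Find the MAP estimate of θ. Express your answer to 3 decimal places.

θ̂_MAP = 1.515

n = 6; x̄ = ((-4.6) + 6.3 + 1.7 + 1.9 + (-2.3) + 6.5)/6 = 9.5/6 = 19/12 ≈ 1.5833.
For a Normal prior and Normal likelihood with known variance, the posterior is Normal; its mode equals its mean, the precision-weighted average.
Prior precision 1/σ₀² = 1/5 = 0.2; data precision n/σ² = 6/4 = 1.5.
θ̂ = (0.2·1 + 1.5·(19/12)) / (0.2 + 1.5) = 2.575/1.7 = 103/68 ≈ 1.515.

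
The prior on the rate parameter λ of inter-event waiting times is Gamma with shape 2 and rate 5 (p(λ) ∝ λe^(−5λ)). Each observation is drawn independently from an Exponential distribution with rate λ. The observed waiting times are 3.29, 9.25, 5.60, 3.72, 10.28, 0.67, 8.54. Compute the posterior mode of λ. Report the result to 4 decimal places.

λ̂_MAP = 0.1726

The Exponential(rate=λ) likelihood is ∝ λ^n e^(−λΣtᵢ). Here n = 7 and Σtᵢ = 3.29 + 9.25 + 5.60 + 3.72 + 10.28 + 0.67 + 8.54 = 41.35.
Posterior ∝ λe^(−5λ) · λ^7e^(−41.35λ) = λ^8e^(−46.35λ), i.e. Gamma(9, 46.35).
Mode = (a−1)/b = 8/46.35 ≈ 0.1726.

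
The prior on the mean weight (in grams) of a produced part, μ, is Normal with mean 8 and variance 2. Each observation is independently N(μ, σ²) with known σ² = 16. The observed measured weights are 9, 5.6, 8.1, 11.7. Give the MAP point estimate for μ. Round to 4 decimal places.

μ̂_MAP = 8.2000

n = 4; x̄ = (9 + 5.6 + 8.1 + 11.7)/4 = 34.4/4 = 8.6.
For a Normal prior and Normal likelihood with known variance, the posterior is Normal; its mode equals its mean, the precision-weighted average.
Prior precision 1/σ₀² = 1/2 = 0.5; data precision n/σ² = 4/16 = 0.25.
μ̂ = (0.5·8 + 0.25·8.6) / (0.5 + 0.25) = 6.15/0.75 = 8.2000.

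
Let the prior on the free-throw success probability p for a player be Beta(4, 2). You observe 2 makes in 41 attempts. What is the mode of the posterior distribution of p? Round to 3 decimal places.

p̂_MAP = 0.111

Prior: Beta(4, 2).
Data: 2 successes in 41 trials. The binomial likelihood contributes p^2(1−p)^39, so the posterior is Beta(4+2, 2+39) = Beta(6, 41).
For Beta(a, b) with a, b > 1 the mode is (a−1)/(a+b−2) = 5/45 ≈ 0.111.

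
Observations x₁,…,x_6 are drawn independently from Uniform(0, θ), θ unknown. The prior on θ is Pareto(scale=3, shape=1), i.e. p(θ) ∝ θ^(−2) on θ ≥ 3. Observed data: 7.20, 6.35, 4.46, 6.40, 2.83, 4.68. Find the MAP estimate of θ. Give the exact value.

θ̂_MAP = 7.20

The Uniform(0, θ) likelihood is θ^(−n) for θ ≥ max(xᵢ), zero otherwise. Here max(xᵢ) = 7.20.
Posterior ∝ θ^(−2) · θ^(−6) = θ^(−8) on θ ≥ max(3, 7.20) = 7.20.
This density is strictly decreasing in θ, so the posterior mode lies at the lower boundary of the support.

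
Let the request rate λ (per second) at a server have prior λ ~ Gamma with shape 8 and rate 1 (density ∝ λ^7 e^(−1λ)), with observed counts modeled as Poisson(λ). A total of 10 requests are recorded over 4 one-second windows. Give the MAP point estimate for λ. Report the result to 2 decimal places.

λ̂_MAP = 3.40

Σxᵢ = 10, n = 4.
Posterior ∝ λ^7e^(−1λ) · λ^10e^(−4λ) = λ^17e^(−5λ), i.e. Gamma(shape=18, rate=5).
The mode of a Gamma(a, b) with a ≥ 1 (shape–rate) is (a−1)/b = 17/5 ≈ 3.40.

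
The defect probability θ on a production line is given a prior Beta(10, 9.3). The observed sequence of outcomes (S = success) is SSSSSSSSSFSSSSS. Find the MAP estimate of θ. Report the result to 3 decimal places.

θ̂_MAP = 0.712

Prior: Beta(10, 9.3).
Data: 14 successes in 15 trials (from the sequence). The binomial likelihood contributes θ^14(1−θ)^1, so the posterior is Beta(10+14, 9.3+1) = Beta(24, 10.3).
For Beta(a, b) with a, b > 1 the mode is (a−1)/(a+b−2) = 23/32.3 ≈ 0.712.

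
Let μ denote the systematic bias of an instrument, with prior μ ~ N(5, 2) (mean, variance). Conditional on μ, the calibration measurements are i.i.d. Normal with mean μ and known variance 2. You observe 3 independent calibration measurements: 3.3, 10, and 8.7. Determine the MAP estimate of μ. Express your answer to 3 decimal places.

n = 3; x̄ = (3.3 + 10 + 8.7)/3 = 22/3 = 22/3 ≈ 7.3333.
For a Normal prior and Normal likelihood with known variance, the posterior is Normal; its mode equals its mean, the precision-weighted average.
Prior precision 1/σ₀² = 1/2 = 0.5; data precision n/σ² = 3/2 = 1.5.
μ̂ = (0.5·5 + 1.5·(22/3)) / (0.5 + 1.5) = 13.5/2 = 6.750.

μ̂_MAP = 6.750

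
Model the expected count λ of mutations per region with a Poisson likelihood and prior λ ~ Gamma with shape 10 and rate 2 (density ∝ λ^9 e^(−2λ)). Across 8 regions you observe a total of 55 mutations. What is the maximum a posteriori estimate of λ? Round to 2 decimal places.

Σxᵢ = 55, n = 8.
Posterior ∝ λ^9e^(−2λ) · λ^55e^(−8λ) = λ^64e^(−10λ), i.e. Gamma(shape=65, rate=10).
The mode of a Gamma(a, b) with a ≥ 1 (shape–rate) is (a−1)/b = 64/10 ≈ 6.40.

λ̂_MAP = 6.40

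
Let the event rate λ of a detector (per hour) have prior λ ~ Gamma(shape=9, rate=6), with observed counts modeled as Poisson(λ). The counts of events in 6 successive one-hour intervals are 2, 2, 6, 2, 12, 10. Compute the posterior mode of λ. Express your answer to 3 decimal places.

λ̂_MAP = 3.500

Σxᵢ = 2+2+6+2+12+10 = 34, with n = 6.
Posterior ∝ λ^8e^(−6λ) · λ^34e^(−6λ) = λ^42e^(−12λ), i.e. Gamma(shape=43, rate=12).
The mode of a Gamma(a, b) with a ≥ 1 (shape–rate) is (a−1)/b = 42/12 ≈ 3.500.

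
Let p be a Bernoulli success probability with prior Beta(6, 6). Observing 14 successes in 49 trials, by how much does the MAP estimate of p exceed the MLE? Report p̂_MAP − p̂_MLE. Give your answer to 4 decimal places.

MAP − MLE = 0.0363

Posterior is Beta(20, 41); MAP = (20−1)/(61−2) = 19/59 ≈ 0.32203.
MLE ignores the prior: p̂_MLE = k/n = 14/49 ≈ 0.28571.
Difference = 19/59 − 14/49 = 15/413 ≈ 0.0363.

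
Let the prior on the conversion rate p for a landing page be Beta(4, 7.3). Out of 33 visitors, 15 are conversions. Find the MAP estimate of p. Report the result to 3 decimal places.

Prior: Beta(4, 7.3).
Data: 15 successes in 33 trials. The binomial likelihood contributes p^15(1−p)^18, so the posterior is Beta(4+15, 7.3+18) = Beta(19, 25.3).
For Beta(a, b) with a, b > 1 the mode is (a−1)/(a+b−2) = 18/42.3 ≈ 0.426.

p̂_MAP = 0.426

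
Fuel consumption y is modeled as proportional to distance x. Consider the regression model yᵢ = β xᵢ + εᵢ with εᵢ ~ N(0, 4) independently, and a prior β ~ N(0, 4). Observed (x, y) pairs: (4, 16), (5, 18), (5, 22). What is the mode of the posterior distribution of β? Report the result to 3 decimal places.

β̂_MAP = 3.940

log p(β | y) = −Σ(yᵢ − βxᵢ)²/(2·4) − β²/(2·4) + const.
Setting the derivative to zero: Σxᵢ(yᵢ − βxᵢ)/4 − β/4 = 0, so β = Σxᵢyᵢ / (Σxᵢ² + σ²/τ²).
Σxᵢyᵢ = 4·16 + 5·18 + 5·22 = 264; Σxᵢ² = 66; σ²/τ² = 1.
β̂_MAP = 264 / (66 + 1) = 264/67 ≈ 3.940.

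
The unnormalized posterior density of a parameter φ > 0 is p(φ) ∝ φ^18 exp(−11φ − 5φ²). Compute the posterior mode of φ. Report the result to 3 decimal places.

φ̂_MAP = 0.900

ℓ'(φ) = 18/φ − 11 − 10φ. Setting this to zero and multiplying by φ: 10φ² + 11φ − 18 = 0.
φ = (−11 + √(11² + 4·10·18)) / (2·10) = (−11 + √841) / 20 = (−11 + 29)/20 = 9/10.
ℓ''(φ) = −18/φ² − 10 < 0, confirming a maximum.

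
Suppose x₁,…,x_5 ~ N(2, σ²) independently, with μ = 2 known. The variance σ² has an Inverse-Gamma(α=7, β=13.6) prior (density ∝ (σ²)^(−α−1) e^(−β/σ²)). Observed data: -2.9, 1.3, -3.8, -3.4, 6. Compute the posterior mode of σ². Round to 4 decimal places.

Sum of squared deviations about the known mean: SS = (-2.9−2)² + (1.3−2)² + (-3.8−2)² + (-3.4−2)² + (6−2)² = 103.3.
The Normal likelihood contributes (σ²)^(−n/2) exp(−SS/(2σ²)), so the posterior is Inverse-Gamma(α + n/2, β + SS/2) = Inverse-Gamma(9.5, 65.25).
The mode of Inverse-Gamma(a, b) is b/(a+1) = 65.25/10.5 ≈ 6.2143.

σ̂²_MAP = 6.2143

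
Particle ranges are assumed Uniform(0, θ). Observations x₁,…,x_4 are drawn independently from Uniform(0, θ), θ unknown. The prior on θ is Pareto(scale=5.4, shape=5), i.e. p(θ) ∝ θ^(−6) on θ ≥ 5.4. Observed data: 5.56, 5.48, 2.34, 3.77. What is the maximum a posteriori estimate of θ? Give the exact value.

The Uniform(0, θ) likelihood is θ^(−n) for θ ≥ max(xᵢ), zero otherwise. Here max(xᵢ) = 5.56.
Posterior ∝ θ^(−6) · θ^(−4) = θ^(−10) on θ ≥ max(5.4, 5.56) = 5.56.
This density is strictly decreasing in θ, so the posterior mode lies at the lower boundary of the support.

θ̂_MAP = 5.56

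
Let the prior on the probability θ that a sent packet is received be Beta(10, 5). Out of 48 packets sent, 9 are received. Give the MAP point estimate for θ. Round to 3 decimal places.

Prior: Beta(10, 5).
Data: 9 successes in 48 trials. The binomial likelihood contributes θ^9(1−θ)^39, so the posterior is Beta(10+9, 5+39) = Beta(19, 44).
For Beta(a, b) with a, b > 1 the mode is (a−1)/(a+b−2) = 18/61 ≈ 0.295.

θ̂_MAP = 0.295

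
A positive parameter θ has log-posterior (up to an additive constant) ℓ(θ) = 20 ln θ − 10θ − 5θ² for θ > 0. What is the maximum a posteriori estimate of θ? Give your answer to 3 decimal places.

ℓ'(θ) = 20/θ − 10 − 10θ. Setting this to zero and multiplying by θ: 10θ² + 10θ − 20 = 0.
θ = (−10 + √(10² + 4·10·20)) / (2·10) = (−10 + √900) / 20 = (−10 + 30)/20 = 1.
ℓ''(θ) = −20/θ² − 10 < 0, confirming a maximum.

θ̂_MAP = 1.000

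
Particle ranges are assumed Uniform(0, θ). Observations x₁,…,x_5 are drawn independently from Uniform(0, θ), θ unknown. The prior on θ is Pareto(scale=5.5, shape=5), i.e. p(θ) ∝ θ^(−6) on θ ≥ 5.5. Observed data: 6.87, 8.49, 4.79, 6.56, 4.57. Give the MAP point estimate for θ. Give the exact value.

θ̂_MAP = 8.49

The Uniform(0, θ) likelihood is θ^(−n) for θ ≥ max(xᵢ), zero otherwise. Here max(xᵢ) = 8.49.
Posterior ∝ θ^(−6) · θ^(−5) = θ^(−11) on θ ≥ max(5.5, 8.49) = 8.49.
This density is strictly decreasing in θ, so the posterior mode lies at the lower boundary of the support.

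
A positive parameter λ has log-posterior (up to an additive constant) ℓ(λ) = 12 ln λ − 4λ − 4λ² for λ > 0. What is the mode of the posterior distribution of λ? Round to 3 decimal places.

ℓ'(λ) = 12/λ − 4 − 8λ. Setting this to zero and multiplying by λ: 8λ² + 4λ − 12 = 0.
λ = (−4 + √(4² + 4·8·12)) / (2·8) = (−4 + √400) / 16 = (−4 + 20)/16 = 1.
ℓ''(λ) = −12/λ² − 8 < 0, confirming a maximum.

λ̂_MAP = 1.000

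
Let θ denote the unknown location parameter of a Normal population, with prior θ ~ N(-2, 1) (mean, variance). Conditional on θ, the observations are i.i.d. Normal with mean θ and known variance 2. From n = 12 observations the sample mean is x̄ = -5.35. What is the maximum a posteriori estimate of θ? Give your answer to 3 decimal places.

n = 12, x̄ = -5.35.
For a Normal prior and Normal likelihood with known variance, the posterior is Normal; its mode equals its mean, the precision-weighted average.
Prior precision 1/σ₀² = 1/1 = 1; data precision n/σ² = 12/2 = 6.
θ̂ = (1·(-2) + 6·(-5.35)) / (1 + 6) = (-34.1)/7 = -341/70 ≈ -4.871.

θ̂_MAP = -4.871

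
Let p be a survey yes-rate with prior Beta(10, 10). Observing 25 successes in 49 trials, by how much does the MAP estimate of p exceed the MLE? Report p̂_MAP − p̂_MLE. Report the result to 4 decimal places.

Posterior is Beta(35, 34); MAP = (35−1)/(69−2) = 34/67 ≈ 0.50746.
MLE ignores the prior: p̂_MLE = k/n = 25/49 ≈ 0.51020.
Difference = 34/67 − 25/49 = -9/3283 ≈ -0.0027.

MAP − MLE = -0.0027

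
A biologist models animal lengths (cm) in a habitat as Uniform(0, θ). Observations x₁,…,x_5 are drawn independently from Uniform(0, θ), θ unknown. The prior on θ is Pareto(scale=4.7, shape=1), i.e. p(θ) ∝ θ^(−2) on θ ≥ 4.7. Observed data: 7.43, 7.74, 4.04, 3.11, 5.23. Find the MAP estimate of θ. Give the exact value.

The Uniform(0, θ) likelihood is θ^(−n) for θ ≥ max(xᵢ), zero otherwise. Here max(xᵢ) = 7.74.
Posterior ∝ θ^(−2) · θ^(−5) = θ^(−7) on θ ≥ max(4.7, 7.74) = 7.74.
This density is strictly decreasing in θ, so the posterior mode lies at the lower boundary of the support.

θ̂_MAP = 7.74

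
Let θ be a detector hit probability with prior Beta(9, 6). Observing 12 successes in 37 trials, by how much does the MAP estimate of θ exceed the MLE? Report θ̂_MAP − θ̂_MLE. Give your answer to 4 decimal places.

Posterior is Beta(21, 31); MAP = (21−1)/(52−2) = 20/50 ≈ 0.40000.
MLE ignores the prior: θ̂_MLE = k/n = 12/37 ≈ 0.32432.
Difference = 20/50 − 12/37 = 14/185 ≈ 0.0757.

MAP − MLE = 0.0757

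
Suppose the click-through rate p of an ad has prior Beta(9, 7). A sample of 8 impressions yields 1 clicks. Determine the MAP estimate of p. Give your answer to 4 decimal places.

p̂_MAP = 0.4091

Prior: Beta(9, 7).
Data: 1 success in 8 trials. The binomial likelihood contributes p(1−p)^7, so the posterior is Beta(9+1, 7+7) = Beta(10, 14).
For Beta(a, b) with a, b > 1 the mode is (a−1)/(a+b−2) = 9/22 ≈ 0.4091.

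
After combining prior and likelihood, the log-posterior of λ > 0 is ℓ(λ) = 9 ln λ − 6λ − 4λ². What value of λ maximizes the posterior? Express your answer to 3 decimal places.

ℓ'(λ) = 9/λ − 6 − 8λ. Setting this to zero and multiplying by λ: 8λ² + 6λ − 9 = 0.
λ = (−6 + √(6² + 4·8·9)) / (2·8) = (−6 + √324) / 16 = (−6 + 18)/16 = 3/4.
ℓ''(λ) = −9/λ² − 8 < 0, confirming a maximum.

λ̂_MAP = 0.750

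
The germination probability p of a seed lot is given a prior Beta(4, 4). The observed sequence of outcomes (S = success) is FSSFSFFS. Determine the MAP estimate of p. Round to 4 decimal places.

p̂_MAP = 0.5000

Prior: Beta(4, 4).
Data: 4 successes in 8 trials (from the sequence). The binomial likelihood contributes p^4(1−p)^4, so the posterior is Beta(4+4, 4+4) = Beta(8, 8).
For Beta(a, b) with a, b > 1 the mode is (a−1)/(a+b−2) = 7/14 ≈ 0.5000.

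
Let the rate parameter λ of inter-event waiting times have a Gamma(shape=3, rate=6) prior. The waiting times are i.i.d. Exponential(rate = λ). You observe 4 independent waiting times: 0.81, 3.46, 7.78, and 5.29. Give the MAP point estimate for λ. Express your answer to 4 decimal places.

λ̂_MAP = 0.2571

The Exponential(rate=λ) likelihood is ∝ λ^n e^(−λΣtᵢ). Here n = 4 and Σtᵢ = 0.81 + 3.46 + 7.78 + 5.29 = 17.34.
Posterior ∝ λ^2e^(−6λ) · λ^4e^(−17.34λ) = λ^6e^(−23.34λ), i.e. Gamma(7, 23.34).
Mode = (a−1)/b = 6/23.34 ≈ 0.2571.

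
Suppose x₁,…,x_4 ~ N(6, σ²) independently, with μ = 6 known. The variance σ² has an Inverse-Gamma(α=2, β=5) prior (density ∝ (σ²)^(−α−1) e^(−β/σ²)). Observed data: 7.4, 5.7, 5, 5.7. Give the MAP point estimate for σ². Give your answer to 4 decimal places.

σ̂²_MAP = 1.3140

Sum of squared deviations about the known mean: SS = (7.4−6)² + (5.7−6)² + (5−6)² + (5.7−6)² = 3.14.
The Normal likelihood contributes (σ²)^(−n/2) exp(−SS/(2σ²)), so the posterior is Inverse-Gamma(α + n/2, β + SS/2) = Inverse-Gamma(4, 6.57).
The mode of Inverse-Gamma(a, b) is b/(a+1) = 6.57/5 ≈ 1.3140.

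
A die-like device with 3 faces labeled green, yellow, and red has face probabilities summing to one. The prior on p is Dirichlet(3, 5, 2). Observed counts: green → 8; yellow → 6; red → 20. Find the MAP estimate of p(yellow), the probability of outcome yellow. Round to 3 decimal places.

MAP estimate of p(yellow) = 0.244

The posterior is Dirichlet(αᵢ + nᵢ) = Dirichlet(11, 11, 22).
For a Dirichlet(a₁,…,a_K) with all aᵢ > 1, the mode has j-th component (aⱼ − 1)/(Σaᵢ − K).
Here Σaᵢ = 44 and K = 3, so p(yellow) = (11 − 1)/(44 − 3) = 10/41 ≈ 0.244.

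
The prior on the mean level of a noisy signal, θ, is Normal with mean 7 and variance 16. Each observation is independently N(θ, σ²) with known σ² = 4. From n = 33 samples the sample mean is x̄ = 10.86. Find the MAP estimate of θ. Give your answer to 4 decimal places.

n = 33, x̄ = 10.86.
For a Normal prior and Normal likelihood with known variance, the posterior is Normal; its mode equals its mean, the precision-weighted average.
Prior precision 1/σ₀² = 1/16 = 0.0625; data precision n/σ² = 33/4 = 8.25.
θ̂ = (0.0625·7 + 8.25·10.86) / (0.0625 + 8.25) = 90.0325/8.3125 = 36013/3325 ≈ 10.8310.

θ̂_MAP = 10.8310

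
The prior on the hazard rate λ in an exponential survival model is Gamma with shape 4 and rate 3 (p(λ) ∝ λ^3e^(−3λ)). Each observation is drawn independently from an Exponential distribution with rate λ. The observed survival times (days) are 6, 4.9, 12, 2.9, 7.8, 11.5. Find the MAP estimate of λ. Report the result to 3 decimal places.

λ̂_MAP = 0.187

The Exponential(rate=λ) likelihood is ∝ λ^n e^(−λΣtᵢ). Here n = 6 and Σtᵢ = 6 + 4.9 + 12 + 2.9 + 7.8 + 11.5 = 45.1.
Posterior ∝ λ^3e^(−3λ) · λ^6e^(−45.1λ) = λ^9e^(−48.1λ), i.e. Gamma(10, 48.1).
Mode = (a−1)/b = 9/48.1 ≈ 0.187.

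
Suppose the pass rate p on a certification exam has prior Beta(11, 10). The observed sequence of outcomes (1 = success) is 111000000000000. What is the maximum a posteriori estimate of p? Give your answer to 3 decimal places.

p̂_MAP = 0.382

Prior: Beta(11, 10).
Data: 3 successes in 15 trials (from the sequence). The binomial likelihood contributes p^3(1−p)^12, so the posterior is Beta(11+3, 10+12) = Beta(14, 22).
For Beta(a, b) with a, b > 1 the mode is (a−1)/(a+b−2) = 13/34 ≈ 0.382.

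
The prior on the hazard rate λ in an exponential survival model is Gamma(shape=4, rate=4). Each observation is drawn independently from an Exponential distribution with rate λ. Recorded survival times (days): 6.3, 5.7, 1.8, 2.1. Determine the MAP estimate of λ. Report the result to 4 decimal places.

λ̂_MAP = 0.3518

The Exponential(rate=λ) likelihood is ∝ λ^n e^(−λΣtᵢ). Here n = 4 and Σtᵢ = 6.3 + 5.7 + 1.8 + 2.1 = 15.9.
Posterior ∝ λ^3e^(−4λ) · λ^4e^(−15.9λ) = λ^7e^(−19.9λ), i.e. Gamma(8, 19.9).
Mode = (a−1)/b = 7/19.9 ≈ 0.3518.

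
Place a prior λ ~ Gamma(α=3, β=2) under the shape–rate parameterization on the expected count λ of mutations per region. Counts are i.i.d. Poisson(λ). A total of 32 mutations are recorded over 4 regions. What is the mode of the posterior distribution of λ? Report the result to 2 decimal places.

Σxᵢ = 32, n = 4.
Posterior ∝ λ^2e^(−2λ) · λ^32e^(−4λ) = λ^34e^(−6λ), i.e. Gamma(shape=35, rate=6).
The mode of a Gamma(a, b) with a ≥ 1 (shape–rate) is (a−1)/b = 34/6 ≈ 5.67.

λ̂_MAP = 5.67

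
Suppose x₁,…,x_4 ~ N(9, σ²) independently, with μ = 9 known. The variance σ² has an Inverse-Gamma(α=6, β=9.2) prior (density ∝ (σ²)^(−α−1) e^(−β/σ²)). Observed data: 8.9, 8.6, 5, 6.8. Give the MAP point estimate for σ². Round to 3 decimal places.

Sum of squared deviations about the known mean: SS = (8.9−9)² + (8.6−9)² + (5−9)² + (6.8−9)² = 21.01.
The Normal likelihood contributes (σ²)^(−n/2) exp(−SS/(2σ²)), so the posterior is Inverse-Gamma(α + n/2, β + SS/2) = Inverse-Gamma(8, 19.705).
The mode of Inverse-Gamma(a, b) is b/(a+1) = 19.705/9 ≈ 2.189.

σ̂²_MAP = 2.189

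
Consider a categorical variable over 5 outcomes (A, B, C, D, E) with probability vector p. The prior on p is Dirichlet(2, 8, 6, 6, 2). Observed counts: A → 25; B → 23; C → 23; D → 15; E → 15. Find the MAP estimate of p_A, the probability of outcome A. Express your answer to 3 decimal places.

MAP estimate of p_A = 0.217

The posterior is Dirichlet(αᵢ + nᵢ) = Dirichlet(27, 31, 29, 21, 17).
For a Dirichlet(a₁,…,a_K) with all aᵢ > 1, the mode has j-th component (aⱼ − 1)/(Σaᵢ − K).
Here Σaᵢ = 125 and K = 5, so p_A = (27 − 1)/(125 − 5) = 26/120 ≈ 0.217.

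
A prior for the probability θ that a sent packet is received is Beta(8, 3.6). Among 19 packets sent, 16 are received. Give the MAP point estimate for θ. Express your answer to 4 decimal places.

θ̂_MAP = 0.8042

Prior: Beta(8, 3.6).
Data: 16 successes in 19 trials. The binomial likelihood contributes θ^16(1−θ)^3, so the posterior is Beta(8+16, 3.6+3) = Beta(24, 6.6).
For Beta(a, b) with a, b > 1 the mode is (a−1)/(a+b−2) = 23/28.6 ≈ 0.8042.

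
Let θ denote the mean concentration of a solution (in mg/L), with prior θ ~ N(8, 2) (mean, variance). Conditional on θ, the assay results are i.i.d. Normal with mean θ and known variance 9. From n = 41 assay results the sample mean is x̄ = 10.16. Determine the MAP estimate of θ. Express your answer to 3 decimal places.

θ̂_MAP = 9.946

n = 41, x̄ = 10.16.
For a Normal prior and Normal likelihood with known variance, the posterior is Normal; its mode equals its mean, the precision-weighted average.
Prior precision 1/σ₀² = 1/2 = 0.5; data precision n/σ² = 41/9.
θ̂ = (0.5·8 + (41/9)·10.16) / (0.5 + 41/9) = (11314/225)/(91/18) = 22628/2275 ≈ 9.946.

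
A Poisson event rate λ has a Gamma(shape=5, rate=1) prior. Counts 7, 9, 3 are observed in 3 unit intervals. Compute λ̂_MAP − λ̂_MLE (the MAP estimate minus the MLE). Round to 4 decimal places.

MAP − MLE = -0.5833

Σxᵢ = 19. Posterior is Gamma(24, 4); MAP = (24−1)/4 = 23/4 ≈ 5.75000.
MLE = x̄ = 19/3 ≈ 6.33333.
Difference = 23/4 − 19/3 = -7/12 ≈ -0.5833.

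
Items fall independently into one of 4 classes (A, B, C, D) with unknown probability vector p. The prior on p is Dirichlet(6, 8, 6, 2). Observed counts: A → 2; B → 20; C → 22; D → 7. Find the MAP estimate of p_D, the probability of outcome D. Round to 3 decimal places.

MAP estimate of p_D = 0.116

The posterior is Dirichlet(αᵢ + nᵢ) = Dirichlet(8, 28, 28, 9).
For a Dirichlet(a₁,…,a_K) with all aᵢ > 1, the mode has j-th component (aⱼ − 1)/(Σaᵢ − K).
Here Σaᵢ = 73 and K = 4, so p_D = (9 − 1)/(73 − 4) = 8/69 ≈ 0.116.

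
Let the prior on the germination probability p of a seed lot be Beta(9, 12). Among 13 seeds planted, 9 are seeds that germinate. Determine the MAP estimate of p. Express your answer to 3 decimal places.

Prior: Beta(9, 12).
Data: 9 successes in 13 trials. The binomial likelihood contributes p^9(1−p)^4, so the posterior is Beta(9+9, 12+4) = Beta(18, 16).
For Beta(a, b) with a, b > 1 the mode is (a−1)/(a+b−2) = 17/32 ≈ 0.531.

p̂_MAP = 0.531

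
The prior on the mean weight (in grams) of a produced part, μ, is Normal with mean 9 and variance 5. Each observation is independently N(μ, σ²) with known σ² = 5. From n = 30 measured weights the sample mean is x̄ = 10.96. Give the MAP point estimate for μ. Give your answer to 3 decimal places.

μ̂_MAP = 10.897

n = 30, x̄ = 10.96.
For a Normal prior and Normal likelihood with known variance, the posterior is Normal; its mode equals its mean, the precision-weighted average.
Prior precision 1/σ₀² = 1/5 = 0.2; data precision n/σ² = 30/5 = 6.
μ̂ = (0.2·9 + 6·10.96) / (0.2 + 6) = 67.56/6.2 = 1689/155 ≈ 10.897.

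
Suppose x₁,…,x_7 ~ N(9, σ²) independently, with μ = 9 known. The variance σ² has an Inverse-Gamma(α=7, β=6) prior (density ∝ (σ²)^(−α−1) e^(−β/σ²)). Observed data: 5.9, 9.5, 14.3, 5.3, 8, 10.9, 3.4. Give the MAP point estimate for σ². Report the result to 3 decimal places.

Sum of squared deviations about the known mean: SS = (5.9−9)² + (9.5−9)² + (14.3−9)² + (5.3−9)² + (8−9)² + (10.9−9)² + (3.4−9)² = 87.61.
The Normal likelihood contributes (σ²)^(−n/2) exp(−SS/(2σ²)), so the posterior is Inverse-Gamma(α + n/2, β + SS/2) = Inverse-Gamma(10.5, 49.805).
The mode of Inverse-Gamma(a, b) is b/(a+1) = 49.805/11.5 ≈ 4.331.

σ̂²_MAP = 4.331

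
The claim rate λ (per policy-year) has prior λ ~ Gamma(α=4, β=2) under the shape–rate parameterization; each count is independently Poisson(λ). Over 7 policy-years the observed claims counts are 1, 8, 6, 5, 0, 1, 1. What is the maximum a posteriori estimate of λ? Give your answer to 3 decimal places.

Σxᵢ = 1+8+6+5+0+1+1 = 22, with n = 7.
Posterior ∝ λ^3e^(−2λ) · λ^22e^(−7λ) = λ^25e^(−9λ), i.e. Gamma(shape=26, rate=9).
The mode of a Gamma(a, b) with a ≥ 1 (shape–rate) is (a−1)/b = 25/9 ≈ 2.778.

λ̂_MAP = 2.778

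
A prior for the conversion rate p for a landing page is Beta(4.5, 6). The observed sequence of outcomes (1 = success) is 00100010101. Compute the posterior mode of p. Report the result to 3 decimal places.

p̂_MAP = 0.385

Prior: Beta(4.5, 6).
Data: 4 successes in 11 trials (from the sequence). The binomial likelihood contributes p^4(1−p)^7, so the posterior is Beta(4.5+4, 6+7) = Beta(8.5, 13).
For Beta(a, b) with a, b > 1 the mode is (a−1)/(a+b−2) = 7.5/19.5 ≈ 0.385.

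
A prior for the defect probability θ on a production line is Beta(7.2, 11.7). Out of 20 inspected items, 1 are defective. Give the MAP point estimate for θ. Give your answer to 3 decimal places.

Prior: Beta(7.2, 11.7).
Data: 1 success in 20 trials. The binomial likelihood contributes θ(1−θ)^19, so the posterior is Beta(7.2+1, 11.7+19) = Beta(8.2, 30.7).
For Beta(a, b) with a, b > 1 the mode is (a−1)/(a+b−2) = 7.2/36.9 ≈ 0.195.

θ̂_MAP = 0.195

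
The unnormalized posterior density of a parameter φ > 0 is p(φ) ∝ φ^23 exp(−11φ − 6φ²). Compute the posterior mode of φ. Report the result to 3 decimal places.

φ̂_MAP = 1.000

ℓ'(φ) = 23/φ − 11 − 12φ. Setting this to zero and multiplying by φ: 12φ² + 11φ − 23 = 0.
φ = (−11 + √(11² + 4·12·23)) / (2·12) = (−11 + √1225) / 24 = (−11 + 35)/24 = 1.
ℓ''(φ) = −23/φ² − 12 < 0, confirming a maximum.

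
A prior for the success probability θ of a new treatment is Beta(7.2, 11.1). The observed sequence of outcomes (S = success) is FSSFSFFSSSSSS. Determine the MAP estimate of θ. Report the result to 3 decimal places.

Prior: Beta(7.2, 11.1).
Data: 9 successes in 13 trials (from the sequence). The binomial likelihood contributes θ^9(1−θ)^4, so the posterior is Beta(7.2+9, 11.1+4) = Beta(16.2, 15.1).
For Beta(a, b) with a, b > 1 the mode is (a−1)/(a+b−2) = 15.2/29.3 ≈ 0.519.

θ̂_MAP = 0.519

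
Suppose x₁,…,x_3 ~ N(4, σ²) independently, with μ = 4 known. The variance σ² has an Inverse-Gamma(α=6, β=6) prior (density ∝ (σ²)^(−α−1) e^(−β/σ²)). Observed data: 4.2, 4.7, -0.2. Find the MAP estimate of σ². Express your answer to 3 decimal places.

Sum of squared deviations about the known mean: SS = (4.2−4)² + (4.7−4)² + (-0.2−4)² = 18.17.
The Normal likelihood contributes (σ²)^(−n/2) exp(−SS/(2σ²)), so the posterior is Inverse-Gamma(α + n/2, β + SS/2) = Inverse-Gamma(7.5, 15.085).
The mode of Inverse-Gamma(a, b) is b/(a+1) = 15.085/8.5 ≈ 1.775.

σ̂²_MAP = 1.775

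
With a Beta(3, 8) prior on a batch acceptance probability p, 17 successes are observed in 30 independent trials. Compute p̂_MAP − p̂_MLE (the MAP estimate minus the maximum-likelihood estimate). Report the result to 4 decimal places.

MAP − MLE = -0.0795

Posterior is Beta(20, 21); MAP = (20−1)/(41−2) = 19/39 ≈ 0.48718.
MLE ignores the prior: p̂_MLE = k/n = 17/30 ≈ 0.56667.
Difference = 19/39 − 17/30 = -31/390 ≈ -0.0795.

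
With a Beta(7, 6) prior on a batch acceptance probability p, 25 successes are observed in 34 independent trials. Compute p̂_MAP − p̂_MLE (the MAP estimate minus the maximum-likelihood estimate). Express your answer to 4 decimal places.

MAP − MLE = -0.0464

Posterior is Beta(32, 15); MAP = (32−1)/(47−2) = 31/45 ≈ 0.68889.
MLE ignores the prior: p̂_MLE = k/n = 25/34 ≈ 0.73529.
Difference = 31/45 − 25/34 = -71/1530 ≈ -0.0464.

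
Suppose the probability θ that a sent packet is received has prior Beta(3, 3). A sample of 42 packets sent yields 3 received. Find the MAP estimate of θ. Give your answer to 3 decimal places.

Prior: Beta(3, 3).
Data: 3 successes in 42 trials. The binomial likelihood contributes θ^3(1−θ)^39, so the posterior is Beta(3+3, 3+39) = Beta(6, 42).
For Beta(a, b) with a, b > 1 the mode is (a−1)/(a+b−2) = 5/46 ≈ 0.109.

θ̂_MAP = 0.109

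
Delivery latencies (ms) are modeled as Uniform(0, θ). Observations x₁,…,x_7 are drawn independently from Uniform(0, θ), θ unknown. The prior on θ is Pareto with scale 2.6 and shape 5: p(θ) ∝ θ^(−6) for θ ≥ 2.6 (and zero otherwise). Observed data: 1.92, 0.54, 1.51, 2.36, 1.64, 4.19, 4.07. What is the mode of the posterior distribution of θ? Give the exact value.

The Uniform(0, θ) likelihood is θ^(−n) for θ ≥ max(xᵢ), zero otherwise. Here max(xᵢ) = 4.19.
Posterior ∝ θ^(−6) · θ^(−7) = θ^(−13) on θ ≥ max(2.6, 4.19) = 4.19.
This density is strictly decreasing in θ, so the posterior mode lies at the lower boundary of the support.

θ̂_MAP = 4.19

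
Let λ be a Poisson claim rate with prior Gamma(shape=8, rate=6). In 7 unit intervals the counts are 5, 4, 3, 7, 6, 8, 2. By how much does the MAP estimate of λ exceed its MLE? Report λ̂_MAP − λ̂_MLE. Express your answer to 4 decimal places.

Σxᵢ = 35. Posterior is Gamma(43, 13); MAP = (43−1)/13 = 42/13 ≈ 3.23077.
MLE = x̄ = 35/7 ≈ 5.00000.
Difference = 42/13 − 35/7 = -23/13 ≈ -1.7692.

MAP − MLE = -1.7692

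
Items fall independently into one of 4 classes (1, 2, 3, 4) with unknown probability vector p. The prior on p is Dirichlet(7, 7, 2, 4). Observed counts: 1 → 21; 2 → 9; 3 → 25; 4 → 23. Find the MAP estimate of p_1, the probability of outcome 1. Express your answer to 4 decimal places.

MAP estimate: 0.2872

The posterior is Dirichlet(αᵢ + nᵢ) = Dirichlet(28, 16, 27, 27).
For a Dirichlet(a₁,…,a_K) with all aᵢ > 1, the mode has j-th component (aⱼ − 1)/(Σaᵢ − K).
Here Σaᵢ = 98 and K = 4, so p_1 = (28 − 1)/(98 − 4) = 27/94 ≈ 0.2872.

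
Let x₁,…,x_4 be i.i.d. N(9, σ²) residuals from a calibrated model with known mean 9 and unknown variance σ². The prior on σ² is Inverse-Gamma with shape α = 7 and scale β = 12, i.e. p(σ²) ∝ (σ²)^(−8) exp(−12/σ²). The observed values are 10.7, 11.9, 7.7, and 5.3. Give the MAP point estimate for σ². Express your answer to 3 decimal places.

Sum of squared deviations about the known mean: SS = (10.7−9)² + (11.9−9)² + (7.7−9)² + (5.3−9)² = 26.68.
The Normal likelihood contributes (σ²)^(−n/2) exp(−SS/(2σ²)), so the posterior is Inverse-Gamma(α + n/2, β + SS/2) = Inverse-Gamma(9, 25.34).
The mode of Inverse-Gamma(a, b) is b/(a+1) = 25.34/10 ≈ 2.534.

σ̂²_MAP = 2.534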